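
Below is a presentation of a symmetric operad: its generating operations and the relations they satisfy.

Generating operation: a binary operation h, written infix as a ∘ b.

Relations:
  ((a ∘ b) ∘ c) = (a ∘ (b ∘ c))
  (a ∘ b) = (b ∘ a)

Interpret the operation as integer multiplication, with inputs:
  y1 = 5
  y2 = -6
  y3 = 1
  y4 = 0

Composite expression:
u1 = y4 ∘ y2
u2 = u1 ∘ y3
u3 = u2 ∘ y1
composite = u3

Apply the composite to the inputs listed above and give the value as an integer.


0

(y4 ∘ y2) = 0
((y4 ∘ y2) ∘ y3) = 0
(((y4 ∘ y2) ∘ y3) ∘ y1) = 0


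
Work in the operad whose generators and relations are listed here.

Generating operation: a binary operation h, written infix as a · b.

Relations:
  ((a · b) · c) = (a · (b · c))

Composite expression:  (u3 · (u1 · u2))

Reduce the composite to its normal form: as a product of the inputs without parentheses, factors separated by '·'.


u3 · u1 · u2


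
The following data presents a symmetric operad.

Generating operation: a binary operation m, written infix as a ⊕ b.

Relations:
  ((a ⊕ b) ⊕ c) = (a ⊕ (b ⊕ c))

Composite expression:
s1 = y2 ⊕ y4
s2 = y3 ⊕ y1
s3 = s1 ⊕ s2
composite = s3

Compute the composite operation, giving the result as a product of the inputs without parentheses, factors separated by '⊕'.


y2 ⊕ y4 ⊕ y3 ⊕ y1

Key point: m is associative — brackets drop, the y-order remains.
(y2 ⊕ y4) collapses to y2 ⊕ y4
(y3 ⊕ y1) collapses to y3 ⊕ y1
((y2 ⊕ y4) ⊕ (y3 ⊕ y1)) collapses to y2 ⊕ y4 ⊕ y3 ⊕ y1


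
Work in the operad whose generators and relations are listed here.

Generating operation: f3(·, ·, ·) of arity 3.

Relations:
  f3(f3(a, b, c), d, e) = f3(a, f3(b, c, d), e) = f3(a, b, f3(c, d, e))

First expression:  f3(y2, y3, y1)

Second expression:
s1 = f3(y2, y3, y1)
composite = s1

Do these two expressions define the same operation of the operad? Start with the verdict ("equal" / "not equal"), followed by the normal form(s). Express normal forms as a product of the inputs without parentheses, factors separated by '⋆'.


equal; both compose to y2 ⋆ y3 ⋆ y1

Reducing the first expression gives y2 ⋆ y3 ⋆ y1
Reducing the second expression gives y2 ⋆ y3 ⋆ y1
The forms coincide; equal.


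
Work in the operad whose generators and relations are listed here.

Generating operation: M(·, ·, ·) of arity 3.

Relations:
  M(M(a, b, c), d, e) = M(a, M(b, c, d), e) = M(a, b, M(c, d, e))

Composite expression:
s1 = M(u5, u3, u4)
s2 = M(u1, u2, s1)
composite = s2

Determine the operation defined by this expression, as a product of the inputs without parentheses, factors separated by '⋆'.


u1 ⋆ u2 ⋆ u5 ⋆ u3 ⋆ u4

Under associativity of M, the answer is the u's in reading order.
M(u5, u3, u4) collapses to u5 ⋆ u3 ⋆ u4
M(u1, u2, M(u5, u3, u4)) collapses to u1 ⋆ u2 ⋆ u5 ⋆ u3 ⋆ u4


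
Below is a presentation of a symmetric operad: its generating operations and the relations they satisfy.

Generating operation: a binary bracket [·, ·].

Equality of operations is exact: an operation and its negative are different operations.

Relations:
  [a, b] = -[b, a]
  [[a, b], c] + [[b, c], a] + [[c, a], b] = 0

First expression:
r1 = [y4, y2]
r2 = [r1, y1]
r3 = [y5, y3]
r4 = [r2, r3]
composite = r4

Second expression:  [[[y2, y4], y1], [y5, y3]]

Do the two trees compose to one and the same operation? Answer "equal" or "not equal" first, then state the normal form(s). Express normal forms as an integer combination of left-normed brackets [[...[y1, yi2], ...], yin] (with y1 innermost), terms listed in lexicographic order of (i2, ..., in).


not equal; the first gives -[[[[y1, y2], y4], y3], y5] + [[[[y1, y2], y4], y5], y3] + [[[[y1, y4], y2], y3], y5] - [[[[y1, y4], y2], y5], y3] and the second [[[[y1, y2], y4], y3], y5] - [[[[y1, y2], y4], y5], y3] - [[[[y1, y4], y2], y3], y5] + [[[[y1, y4], y2], y5], y3]


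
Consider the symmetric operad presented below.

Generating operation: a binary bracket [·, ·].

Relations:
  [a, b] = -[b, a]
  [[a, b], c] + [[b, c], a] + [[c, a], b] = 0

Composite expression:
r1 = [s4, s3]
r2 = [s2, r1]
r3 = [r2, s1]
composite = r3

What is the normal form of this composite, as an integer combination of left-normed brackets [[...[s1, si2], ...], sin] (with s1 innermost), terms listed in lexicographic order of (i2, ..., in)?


[[[s1, s2], s3], s4] - [[[s1, s2], s4], s3] - [[[s1, s3], s4], s2] + [[[s1, s4], s3], s2]

A multilinear Lie element is pinned by s1-initial words (s1 innermost).
Composite bracket: [[s2, [s4, s3]], s1]
Expanding via [a, b] = ab - ba: 8 signed words (2^3 = 8).
Only words starting with s1 matter:
  s1s2s3s4 appears with sign +1, giving the term +[[[s1, s2], s3], s4]
  s1s2s4s3 appears with sign -1, giving the term -[[[s1, s2], s4], s3]
  s1s3s4s2 appears with sign -1, giving the term -[[[s1, s3], s4], s2]
  s1s4s3s2 appears with sign +1, giving the term +[[[s1, s4], s3], s2]


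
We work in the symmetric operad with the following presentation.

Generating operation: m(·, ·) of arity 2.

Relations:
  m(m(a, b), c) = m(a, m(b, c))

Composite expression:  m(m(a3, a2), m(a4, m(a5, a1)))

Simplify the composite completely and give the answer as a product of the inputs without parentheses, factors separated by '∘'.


a3 ∘ a2 ∘ a4 ∘ a5 ∘ a1

All parenthesizations of m agree; list the a-inputs left to right.
m(a3, a2) linearizes to a3 ∘ a2
m(a5, a1) linearizes to a5 ∘ a1
m(a4, m(a5, a1)) linearizes to a4 ∘ a5 ∘ a1
m(m(a3, a2), m(a4, m(a5, a1))) linearizes to a3 ∘ a2 ∘ a4 ∘ a5 ∘ a1


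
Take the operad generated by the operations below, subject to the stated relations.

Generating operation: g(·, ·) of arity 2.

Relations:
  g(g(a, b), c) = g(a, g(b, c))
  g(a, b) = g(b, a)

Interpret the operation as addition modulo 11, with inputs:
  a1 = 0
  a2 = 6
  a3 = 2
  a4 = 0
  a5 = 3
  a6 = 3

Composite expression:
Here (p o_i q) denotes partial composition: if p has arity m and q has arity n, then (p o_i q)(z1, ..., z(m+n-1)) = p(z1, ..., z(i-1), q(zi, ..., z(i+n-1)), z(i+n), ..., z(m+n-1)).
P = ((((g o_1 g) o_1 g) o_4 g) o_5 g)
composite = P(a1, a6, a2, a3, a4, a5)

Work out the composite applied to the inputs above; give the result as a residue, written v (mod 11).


3 (mod 11)

g(a1, a6) = 3
g(g(a1, a6), a2) = 9
g(a4, a5) = 3
g(a3, g(a4, a5)) = 5
g(g(g(a1, a6), a2), g(a3, g(a4, a5))) = 3


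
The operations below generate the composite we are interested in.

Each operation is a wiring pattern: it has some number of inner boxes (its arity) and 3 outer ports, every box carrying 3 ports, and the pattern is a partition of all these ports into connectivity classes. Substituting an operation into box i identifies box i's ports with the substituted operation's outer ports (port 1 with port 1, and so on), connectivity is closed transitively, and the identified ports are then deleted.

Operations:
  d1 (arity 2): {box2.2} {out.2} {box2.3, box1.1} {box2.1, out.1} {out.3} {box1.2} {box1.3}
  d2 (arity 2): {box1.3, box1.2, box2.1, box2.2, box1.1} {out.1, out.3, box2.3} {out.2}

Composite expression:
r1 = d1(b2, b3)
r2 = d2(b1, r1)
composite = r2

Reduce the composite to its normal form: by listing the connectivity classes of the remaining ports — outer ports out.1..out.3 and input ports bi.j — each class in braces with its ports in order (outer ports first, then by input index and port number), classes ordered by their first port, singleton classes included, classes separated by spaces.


Substituting into d2 glues patterns; closure does the rest.
d1 over (b2, b3) gives {out.1, b3.1} {out.2} {out.3} {b2.1, b3.3} {b2.2} {b2.3} {b3.2}, out.j being that stage's outer ports
d2 over (b1, b2, b3) gives {out.1, out.3} {out.2} {b1.1, b1.2, b1.3, b3.1} {b2.1, b3.3} {b2.2} {b2.3} {b3.2}, out.j being that stage's outer ports

{out.1, out.3} {out.2} {b1.1, b1.2, b1.3, b3.1} {b2.1, b3.3} {b2.2} {b2.3} {b3.2}


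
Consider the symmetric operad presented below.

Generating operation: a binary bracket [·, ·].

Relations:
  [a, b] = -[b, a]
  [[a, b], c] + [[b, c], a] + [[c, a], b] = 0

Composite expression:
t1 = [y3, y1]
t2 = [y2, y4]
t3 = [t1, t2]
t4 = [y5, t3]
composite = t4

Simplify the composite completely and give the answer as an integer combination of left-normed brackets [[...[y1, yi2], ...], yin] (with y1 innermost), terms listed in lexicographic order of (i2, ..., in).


Expand each bracket as ab - ba; the y1-initial words give the coefficients.
Composite bracket: [y5, [[y3, y1], [y2, y4]]]
The bracket unfolds into 16 signed words via [a, b] = ab - ba (2^4 = 16).
Only words starting with y1 matter:
  y1y3y2y4y5 (sign +1) contributes +[[[[y1, y3], y2], y4], y5]
  y1y3y4y2y5 (sign -1) contributes -[[[[y1, y3], y4], y2], y5]

[[[[y1, y3], y2], y4], y5] - [[[[y1, y3], y4], y2], y5]


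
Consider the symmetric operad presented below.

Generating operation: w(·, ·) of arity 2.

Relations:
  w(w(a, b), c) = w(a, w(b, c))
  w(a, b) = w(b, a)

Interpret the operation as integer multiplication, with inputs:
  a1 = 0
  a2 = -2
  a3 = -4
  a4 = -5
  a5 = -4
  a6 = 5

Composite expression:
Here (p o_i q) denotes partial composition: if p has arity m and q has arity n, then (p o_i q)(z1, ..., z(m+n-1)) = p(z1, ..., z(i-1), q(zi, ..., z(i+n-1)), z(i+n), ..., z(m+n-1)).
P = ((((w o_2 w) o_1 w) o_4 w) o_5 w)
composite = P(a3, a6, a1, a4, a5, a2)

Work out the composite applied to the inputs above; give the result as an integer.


0

w(a3, a6) = -20
w(a5, a2) = 8
w(a4, w(a5, a2)) = -40
w(a1, w(a4, w(a5, a2))) = 0
w(w(a3, a6), w(a1, w(a4, w(a5, a2)))) = 0


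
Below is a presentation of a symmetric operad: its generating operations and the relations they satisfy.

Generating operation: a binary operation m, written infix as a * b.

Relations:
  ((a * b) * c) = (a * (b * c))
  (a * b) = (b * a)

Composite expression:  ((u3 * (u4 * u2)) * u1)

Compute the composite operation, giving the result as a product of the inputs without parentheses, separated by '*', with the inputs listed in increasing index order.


u1 * u2 * u3 * u4

Shape and order are irrelevant to m; the u-input set decides.
(u4 * u2) reduces to u4 * u2
(u3 * (u4 * u2)) reduces to u3 * u4 * u2
((u3 * (u4 * u2)) * u1) reduces to u3 * u4 * u2 * u1
commutativity sorts the factors: u1 * u2 * u3 * u4


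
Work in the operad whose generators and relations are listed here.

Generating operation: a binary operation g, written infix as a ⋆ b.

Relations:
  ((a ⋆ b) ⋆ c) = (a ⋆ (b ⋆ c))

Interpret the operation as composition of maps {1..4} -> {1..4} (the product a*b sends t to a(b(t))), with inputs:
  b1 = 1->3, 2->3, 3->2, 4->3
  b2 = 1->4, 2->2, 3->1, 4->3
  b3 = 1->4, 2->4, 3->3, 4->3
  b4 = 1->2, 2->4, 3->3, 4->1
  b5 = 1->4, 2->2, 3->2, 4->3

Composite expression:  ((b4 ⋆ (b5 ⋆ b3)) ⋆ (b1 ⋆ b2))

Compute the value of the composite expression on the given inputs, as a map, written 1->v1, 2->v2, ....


(b5 ⋆ b3) = 1->3, 2->3, 3->2, 4->2
(b4 ⋆ (b5 ⋆ b3)) = 1->3, 2->3, 3->4, 4->4
(b1 ⋆ b2) = 1->3, 2->3, 3->3, 4->2
((b4 ⋆ (b5 ⋆ b3)) ⋆ (b1 ⋆ b2)) = 1->4, 2->4, 3->4, 4->3

1->4, 2->4, 3->4, 4->3


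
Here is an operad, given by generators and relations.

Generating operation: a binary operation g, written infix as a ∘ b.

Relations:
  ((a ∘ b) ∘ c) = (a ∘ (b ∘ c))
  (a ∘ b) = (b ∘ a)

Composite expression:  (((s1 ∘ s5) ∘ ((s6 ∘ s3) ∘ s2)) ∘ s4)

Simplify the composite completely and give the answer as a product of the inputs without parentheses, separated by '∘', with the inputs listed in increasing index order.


s1 ∘ s2 ∘ s3 ∘ s4 ∘ s5 ∘ s6

Key point: g commutes, so take the s-inputs in any fixed order.
(s1 ∘ s5) collapses to s1 ∘ s5
(s6 ∘ s3) collapses to s6 ∘ s3
((s6 ∘ s3) ∘ s2) collapses to s6 ∘ s3 ∘ s2
((s1 ∘ s5) ∘ ((s6 ∘ s3) ∘ s2)) collapses to s1 ∘ s5 ∘ s6 ∘ s3 ∘ s2
(((s1 ∘ s5) ∘ ((s6 ∘ s3) ∘ s2)) ∘ s4) collapses to s1 ∘ s5 ∘ s6 ∘ s3 ∘ s2 ∘ s4
commutativity sorts the factors: s1 ∘ s2 ∘ s3 ∘ s4 ∘ s5 ∘ s6


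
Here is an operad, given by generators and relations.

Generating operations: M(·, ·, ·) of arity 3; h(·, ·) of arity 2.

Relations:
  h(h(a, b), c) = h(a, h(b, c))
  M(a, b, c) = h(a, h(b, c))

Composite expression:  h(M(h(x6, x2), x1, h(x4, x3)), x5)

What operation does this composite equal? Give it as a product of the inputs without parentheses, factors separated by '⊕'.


Key point: h is associative — brackets drop, the x-order remains.
h(x6, x2) unparenthesizes to x6 ⊕ x2
h(x4, x3) unparenthesizes to x4 ⊕ x3
M(h(x6, x2), x1, h(x4, x3)) unparenthesizes to x6 ⊕ x2 ⊕ x1 ⊕ x4 ⊕ x3
h(M(h(x6, x2), x1, h(x4, x3)), x5) unparenthesizes to x6 ⊕ x2 ⊕ x1 ⊕ x4 ⊕ x3 ⊕ x5

x6 ⊕ x2 ⊕ x1 ⊕ x4 ⊕ x3 ⊕ x5


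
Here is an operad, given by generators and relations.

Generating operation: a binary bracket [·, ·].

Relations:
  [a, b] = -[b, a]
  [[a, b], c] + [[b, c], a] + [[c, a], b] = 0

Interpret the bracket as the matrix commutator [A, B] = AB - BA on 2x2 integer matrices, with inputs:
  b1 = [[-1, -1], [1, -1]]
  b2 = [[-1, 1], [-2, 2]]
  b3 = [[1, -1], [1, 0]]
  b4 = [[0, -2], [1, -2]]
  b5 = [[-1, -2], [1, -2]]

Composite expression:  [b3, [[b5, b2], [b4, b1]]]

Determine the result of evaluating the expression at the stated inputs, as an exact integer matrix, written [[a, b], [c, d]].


[[8, -6], [2, -8]]

[b5, b2] = [[3, -5], [-1, -3]]
[b4, b1] = [[-1, -2], [-2, 1]]
[[b5, b2], [b4, b1]] = [[8, -22], [14, -8]]
[b3, [[b5, b2], [b4, b1]]] = [[8, -6], [2, -8]]


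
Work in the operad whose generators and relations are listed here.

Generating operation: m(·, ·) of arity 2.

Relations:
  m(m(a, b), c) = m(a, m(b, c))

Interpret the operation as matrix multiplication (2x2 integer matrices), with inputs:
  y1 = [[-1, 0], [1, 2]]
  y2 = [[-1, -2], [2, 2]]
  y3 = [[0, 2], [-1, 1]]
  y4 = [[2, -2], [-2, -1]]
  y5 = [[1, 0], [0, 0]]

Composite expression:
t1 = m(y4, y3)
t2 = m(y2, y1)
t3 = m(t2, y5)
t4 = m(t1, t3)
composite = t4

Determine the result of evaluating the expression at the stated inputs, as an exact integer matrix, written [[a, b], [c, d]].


[[-2, 0], [-1, 0]]


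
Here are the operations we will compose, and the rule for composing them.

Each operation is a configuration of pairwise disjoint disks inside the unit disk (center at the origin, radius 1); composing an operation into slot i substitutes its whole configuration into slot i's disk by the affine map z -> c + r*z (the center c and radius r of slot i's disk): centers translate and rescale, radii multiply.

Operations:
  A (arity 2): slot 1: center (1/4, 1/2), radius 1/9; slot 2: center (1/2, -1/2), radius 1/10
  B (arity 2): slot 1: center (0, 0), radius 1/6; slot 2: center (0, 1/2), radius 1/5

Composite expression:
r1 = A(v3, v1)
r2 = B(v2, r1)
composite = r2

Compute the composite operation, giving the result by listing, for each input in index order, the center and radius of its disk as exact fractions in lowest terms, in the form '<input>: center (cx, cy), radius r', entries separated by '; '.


v1: center (1/10, 2/5), radius 1/50; v2: center (0, 0), radius 1/6; v3: center (1/20, 3/5), radius 1/45

Each v-disk chains the slot maps above it in B; radii multiply.
input v2: applying the 1 nested substitution gives center (0, 0), radius 1/6
input v3: applying the 2 nested substitutions gives center (1/20, 3/5), radius 1/45
input v1: applying the 2 nested substitutions gives center (1/10, 2/5), radius 1/50


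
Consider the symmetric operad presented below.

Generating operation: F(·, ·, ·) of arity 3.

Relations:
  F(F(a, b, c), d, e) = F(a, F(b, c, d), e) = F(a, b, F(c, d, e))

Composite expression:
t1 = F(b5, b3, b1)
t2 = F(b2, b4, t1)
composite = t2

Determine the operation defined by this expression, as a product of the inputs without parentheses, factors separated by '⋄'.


The F-tree's shape is irrelevant; the b-reading-order decides.
F(b5, b3, b1) flattens to b5 ⋄ b3 ⋄ b1
F(b2, b4, F(b5, b3, b1)) flattens to b2 ⋄ b4 ⋄ b5 ⋄ b3 ⋄ b1

b2 ⋄ b4 ⋄ b5 ⋄ b3 ⋄ b1


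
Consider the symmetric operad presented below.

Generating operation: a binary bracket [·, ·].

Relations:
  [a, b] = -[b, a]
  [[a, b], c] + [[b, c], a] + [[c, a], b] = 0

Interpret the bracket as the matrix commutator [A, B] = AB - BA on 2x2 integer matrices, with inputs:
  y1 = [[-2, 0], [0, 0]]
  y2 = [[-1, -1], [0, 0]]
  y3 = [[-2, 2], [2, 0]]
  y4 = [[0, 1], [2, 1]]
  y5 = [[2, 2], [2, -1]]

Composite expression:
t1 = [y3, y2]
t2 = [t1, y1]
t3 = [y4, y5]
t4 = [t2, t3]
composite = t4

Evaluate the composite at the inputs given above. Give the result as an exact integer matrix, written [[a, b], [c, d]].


[[84, 32], [-16, -84]]


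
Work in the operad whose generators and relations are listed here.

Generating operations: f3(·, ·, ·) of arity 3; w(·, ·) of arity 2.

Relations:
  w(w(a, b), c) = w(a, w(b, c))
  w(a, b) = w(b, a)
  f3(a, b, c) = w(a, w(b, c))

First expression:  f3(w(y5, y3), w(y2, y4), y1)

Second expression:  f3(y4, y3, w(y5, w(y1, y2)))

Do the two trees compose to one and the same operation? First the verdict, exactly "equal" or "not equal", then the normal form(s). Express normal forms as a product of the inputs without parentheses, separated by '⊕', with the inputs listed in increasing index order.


equal; both compose to y1 ⊕ y2 ⊕ y3 ⊕ y4 ⊕ y5


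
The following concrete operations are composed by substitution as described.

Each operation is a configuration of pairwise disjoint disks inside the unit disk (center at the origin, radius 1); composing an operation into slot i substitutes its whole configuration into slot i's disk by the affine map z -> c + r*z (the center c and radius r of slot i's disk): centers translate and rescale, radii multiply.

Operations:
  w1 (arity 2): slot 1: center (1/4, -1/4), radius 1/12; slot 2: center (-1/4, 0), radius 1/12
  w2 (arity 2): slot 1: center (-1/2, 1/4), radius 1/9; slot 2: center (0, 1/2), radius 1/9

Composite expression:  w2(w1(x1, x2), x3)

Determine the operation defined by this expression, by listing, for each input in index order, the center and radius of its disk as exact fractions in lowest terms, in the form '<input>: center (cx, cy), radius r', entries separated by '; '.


Below w2, radii multiply path by path; the x-disk centers shift.
tracing x1 down its 2-map path: center (-17/36, 2/9), radius 1/108
tracing x2 down its 2-map path: center (-19/36, 1/4), radius 1/108
tracing x3 down its 1-map path: center (0, 1/2), radius 1/9

x1: center (-17/36, 2/9), radius 1/108; x2: center (-19/36, 1/4), radius 1/108; x3: center (0, 1/2), radius 1/9


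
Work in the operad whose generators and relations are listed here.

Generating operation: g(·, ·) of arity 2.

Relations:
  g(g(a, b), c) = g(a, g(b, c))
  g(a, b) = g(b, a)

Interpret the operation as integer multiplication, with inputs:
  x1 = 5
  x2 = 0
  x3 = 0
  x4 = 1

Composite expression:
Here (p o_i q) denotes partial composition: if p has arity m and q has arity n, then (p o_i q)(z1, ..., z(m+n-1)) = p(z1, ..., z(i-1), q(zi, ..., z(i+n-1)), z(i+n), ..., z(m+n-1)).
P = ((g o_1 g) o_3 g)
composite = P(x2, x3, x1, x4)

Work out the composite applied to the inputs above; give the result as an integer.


0


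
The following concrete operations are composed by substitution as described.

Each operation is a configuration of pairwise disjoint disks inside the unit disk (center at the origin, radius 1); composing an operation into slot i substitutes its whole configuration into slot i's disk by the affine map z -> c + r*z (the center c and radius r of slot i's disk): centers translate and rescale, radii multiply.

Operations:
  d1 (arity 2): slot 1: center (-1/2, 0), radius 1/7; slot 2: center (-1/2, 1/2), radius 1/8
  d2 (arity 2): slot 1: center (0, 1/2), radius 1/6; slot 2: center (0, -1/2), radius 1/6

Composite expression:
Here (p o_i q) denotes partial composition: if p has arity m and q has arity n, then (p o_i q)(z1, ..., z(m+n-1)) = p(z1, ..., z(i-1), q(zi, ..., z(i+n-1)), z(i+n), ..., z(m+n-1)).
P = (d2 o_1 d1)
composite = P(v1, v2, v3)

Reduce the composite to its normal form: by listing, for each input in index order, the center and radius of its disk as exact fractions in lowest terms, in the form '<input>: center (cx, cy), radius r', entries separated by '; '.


v1: center (-1/12, 1/2), radius 1/42; v2: center (-1/12, 7/12), radius 1/48; v3: center (0, -1/2), radius 1/6


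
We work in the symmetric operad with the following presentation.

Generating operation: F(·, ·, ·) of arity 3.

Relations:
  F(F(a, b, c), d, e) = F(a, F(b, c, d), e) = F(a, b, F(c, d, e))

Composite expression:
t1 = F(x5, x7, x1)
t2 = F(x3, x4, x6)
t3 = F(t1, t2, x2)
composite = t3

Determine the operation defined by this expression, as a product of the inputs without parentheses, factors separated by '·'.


x5 · x7 · x1 · x3 · x4 · x6 · x2

Key point: F is associative — brackets drop, the x-order remains.
F(x5, x7, x1) linearizes to x5 · x7 · x1
F(x3, x4, x6) linearizes to x3 · x4 · x6
F(F(x5, x7, x1), F(x3, x4, x6), x2) linearizes to x5 · x7 · x1 · x3 · x4 · x6 · x2


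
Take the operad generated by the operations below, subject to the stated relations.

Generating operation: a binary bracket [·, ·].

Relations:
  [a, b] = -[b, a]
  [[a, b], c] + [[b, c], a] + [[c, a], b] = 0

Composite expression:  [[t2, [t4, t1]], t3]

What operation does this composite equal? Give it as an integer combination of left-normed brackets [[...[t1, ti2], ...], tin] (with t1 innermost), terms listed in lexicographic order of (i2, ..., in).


[[[t1, t4], t2], t3]

Antisymmetry and Jacobi reduce to t1-anchored left-normed brackets.
Composite bracket: [[t2, [t4, t1]], t3]
Each bracket splits as ab - ba, giving 8 signed words (2^3 = 8).
Keep just the words that open with t1:
  the word t1t4t2t3 carries sign +1 and contributes +[[[t1, t4], t2], t3]


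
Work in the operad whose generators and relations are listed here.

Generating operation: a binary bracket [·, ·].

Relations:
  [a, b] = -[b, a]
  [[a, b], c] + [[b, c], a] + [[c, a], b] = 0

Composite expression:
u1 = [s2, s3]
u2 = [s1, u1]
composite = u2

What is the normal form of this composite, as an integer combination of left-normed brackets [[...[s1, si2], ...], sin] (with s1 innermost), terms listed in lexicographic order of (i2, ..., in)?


Skip Jacobi rewriting: expand, keep s1-initial words, read off terms.
Composite bracket: [s1, [s2, s3]]
The bracket unfolds into 4 signed words via [a, b] = ab - ba (2^2 = 4).
Words beginning with s1 determine it all:
  from s1s2s3, sign +1: term +[[s1, s2], s3]
  from s1s3s2, sign -1: term -[[s1, s3], s2]

[[s1, s2], s3] - [[s1, s3], s2]


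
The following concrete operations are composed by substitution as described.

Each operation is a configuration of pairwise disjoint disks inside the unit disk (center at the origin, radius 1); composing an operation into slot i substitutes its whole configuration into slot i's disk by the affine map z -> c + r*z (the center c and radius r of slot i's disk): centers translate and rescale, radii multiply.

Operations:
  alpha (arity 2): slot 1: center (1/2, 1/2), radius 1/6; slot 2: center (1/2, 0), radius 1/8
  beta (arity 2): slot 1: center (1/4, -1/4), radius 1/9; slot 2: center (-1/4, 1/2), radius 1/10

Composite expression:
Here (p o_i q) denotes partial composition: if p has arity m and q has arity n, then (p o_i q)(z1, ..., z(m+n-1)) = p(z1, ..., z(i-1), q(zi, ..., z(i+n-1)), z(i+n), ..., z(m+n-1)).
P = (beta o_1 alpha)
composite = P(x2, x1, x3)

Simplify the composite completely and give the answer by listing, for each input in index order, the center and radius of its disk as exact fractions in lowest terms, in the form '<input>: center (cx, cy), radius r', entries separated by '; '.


x1: center (11/36, -1/4), radius 1/72; x2: center (11/36, -7/36), radius 1/54; x3: center (-1/4, 1/2), radius 1/10

Nesting under beta composes maps z -> c + r*z down each x-path.
for x2, the 2-step affine chain lands on center (11/36, -7/36), radius 1/54
for x1, the 2-step affine chain lands on center (11/36, -1/4), radius 1/72
for x3, the 1-step affine chain lands on center (-1/4, 1/2), radius 1/10


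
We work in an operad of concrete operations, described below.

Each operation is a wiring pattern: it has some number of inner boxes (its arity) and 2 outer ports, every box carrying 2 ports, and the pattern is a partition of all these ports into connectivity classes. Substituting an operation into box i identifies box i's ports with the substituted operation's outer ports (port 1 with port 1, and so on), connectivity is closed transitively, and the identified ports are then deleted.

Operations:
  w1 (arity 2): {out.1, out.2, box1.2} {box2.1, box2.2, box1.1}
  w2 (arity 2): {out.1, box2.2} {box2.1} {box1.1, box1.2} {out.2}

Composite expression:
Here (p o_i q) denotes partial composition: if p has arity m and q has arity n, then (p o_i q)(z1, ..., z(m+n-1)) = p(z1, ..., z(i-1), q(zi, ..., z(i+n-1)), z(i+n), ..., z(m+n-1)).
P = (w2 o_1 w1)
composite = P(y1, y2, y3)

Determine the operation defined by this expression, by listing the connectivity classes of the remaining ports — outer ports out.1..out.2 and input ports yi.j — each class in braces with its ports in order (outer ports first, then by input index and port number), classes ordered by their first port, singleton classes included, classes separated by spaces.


{out.1, y3.2} {out.2} {y1.1, y2.1, y2.2} {y1.2} {y3.1}

Reachability decides: close wires over w2-identified ports.
after w1, the pattern on (y1, y2) reads {out.1, out.2, y1.2} {y1.1, y2.1, y2.2} (out.j = its outer ports)
after w2, the pattern on (y1, y2, y3) reads {out.1, y3.2} {out.2} {y1.1, y2.1, y2.2} {y1.2} {y3.1} (out.j = its outer ports)


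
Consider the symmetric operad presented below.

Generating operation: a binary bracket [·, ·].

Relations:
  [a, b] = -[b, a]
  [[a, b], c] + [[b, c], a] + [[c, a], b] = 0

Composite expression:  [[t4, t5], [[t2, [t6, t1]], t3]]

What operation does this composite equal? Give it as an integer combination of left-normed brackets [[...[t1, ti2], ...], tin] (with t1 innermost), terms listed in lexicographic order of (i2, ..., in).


-[[[[[t1, t6], t2], t3], t4], t5] + [[[[[t1, t6], t2], t3], t5], t4]

In the tensor algebra, words opening t1 carry the t1-anchored form.
Composite bracket: [[t4, t5], [[t2, [t6, t1]], t3]]
Under [a, b] = ab - ba we get 32 signed associative words (2^5 = 32).
Coefficients come from the t1-initial words:
  word t1t6t2t3t4t5 has sign -1, contributing -[[[[[t1, t6], t2], t3], t4], t5]
  word t1t6t2t3t5t4 has sign +1, contributing +[[[[[t1, t6], t2], t3], t5], t4]


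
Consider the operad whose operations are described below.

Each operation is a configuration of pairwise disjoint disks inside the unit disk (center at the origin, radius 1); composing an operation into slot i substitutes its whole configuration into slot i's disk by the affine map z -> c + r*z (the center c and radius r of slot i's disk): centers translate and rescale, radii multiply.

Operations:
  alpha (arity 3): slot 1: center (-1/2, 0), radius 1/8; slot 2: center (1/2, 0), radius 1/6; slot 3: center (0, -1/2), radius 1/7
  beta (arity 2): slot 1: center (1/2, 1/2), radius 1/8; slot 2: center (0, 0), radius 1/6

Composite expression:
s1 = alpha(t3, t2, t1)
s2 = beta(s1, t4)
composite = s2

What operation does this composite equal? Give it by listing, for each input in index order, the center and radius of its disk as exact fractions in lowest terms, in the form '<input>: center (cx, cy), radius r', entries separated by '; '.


t1: center (1/2, 7/16), radius 1/56; t2: center (9/16, 1/2), radius 1/48; t3: center (7/16, 1/2), radius 1/64; t4: center (0, 0), radius 1/6

Below beta, radii multiply path by path; the t-disk centers shift.
input t3: composing its 2 substitution steps yields center (7/16, 1/2), radius 1/64
input t2: composing its 2 substitution steps yields center (9/16, 1/2), radius 1/48
input t1: composing its 2 substitution steps yields center (1/2, 7/16), radius 1/56
input t4: composing its 1 substitution step yields center (0, 0), radius 1/6


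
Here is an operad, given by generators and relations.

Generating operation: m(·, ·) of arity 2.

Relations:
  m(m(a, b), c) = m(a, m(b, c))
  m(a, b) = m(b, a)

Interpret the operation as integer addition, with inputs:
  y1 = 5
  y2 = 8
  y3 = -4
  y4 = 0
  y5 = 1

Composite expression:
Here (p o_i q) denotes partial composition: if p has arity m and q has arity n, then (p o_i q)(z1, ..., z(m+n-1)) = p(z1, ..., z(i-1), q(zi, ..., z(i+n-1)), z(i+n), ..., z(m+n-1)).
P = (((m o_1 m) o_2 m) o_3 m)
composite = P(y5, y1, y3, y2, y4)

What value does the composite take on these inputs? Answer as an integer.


m(y3, y2) = 4
m(y1, m(y3, y2)) = 9
m(y5, m(y1, m(y3, y2))) = 10
m(m(y5, m(y1, m(y3, y2))), y4) = 10

10


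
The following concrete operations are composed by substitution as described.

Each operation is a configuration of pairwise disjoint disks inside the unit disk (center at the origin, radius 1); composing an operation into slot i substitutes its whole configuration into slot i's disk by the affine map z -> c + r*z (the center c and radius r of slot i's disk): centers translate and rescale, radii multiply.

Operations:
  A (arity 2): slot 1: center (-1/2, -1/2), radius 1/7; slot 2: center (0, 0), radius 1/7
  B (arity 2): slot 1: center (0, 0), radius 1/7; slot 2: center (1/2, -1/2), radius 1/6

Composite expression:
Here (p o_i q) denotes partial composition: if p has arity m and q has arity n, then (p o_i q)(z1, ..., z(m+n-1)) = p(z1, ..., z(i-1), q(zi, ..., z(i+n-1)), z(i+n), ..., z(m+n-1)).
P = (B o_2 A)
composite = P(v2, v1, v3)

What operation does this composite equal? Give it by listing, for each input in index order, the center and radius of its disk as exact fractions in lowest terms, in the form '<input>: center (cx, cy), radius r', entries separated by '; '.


Affine substitution under B: radii multiply and v-centers shift.
v2: after 1 affine step, its disk has center (0, 0), radius 1/7
v1: after 2 affine steps, its disk has center (5/12, -7/12), radius 1/42
v3: after 2 affine steps, its disk has center (1/2, -1/2), radius 1/42

v1: center (5/12, -7/12), radius 1/42; v2: center (0, 0), radius 1/7; v3: center (1/2, -1/2), radius 1/42


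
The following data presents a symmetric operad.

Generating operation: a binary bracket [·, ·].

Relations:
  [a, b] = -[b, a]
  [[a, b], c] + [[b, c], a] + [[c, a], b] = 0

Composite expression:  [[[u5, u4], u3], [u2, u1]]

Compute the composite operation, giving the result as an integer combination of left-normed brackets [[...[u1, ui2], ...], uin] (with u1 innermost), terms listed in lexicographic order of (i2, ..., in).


[[[[u1, u2], u3], u4], u5] - [[[[u1, u2], u3], u5], u4] - [[[[u1, u2], u4], u5], u3] + [[[[u1, u2], u5], u4], u3]


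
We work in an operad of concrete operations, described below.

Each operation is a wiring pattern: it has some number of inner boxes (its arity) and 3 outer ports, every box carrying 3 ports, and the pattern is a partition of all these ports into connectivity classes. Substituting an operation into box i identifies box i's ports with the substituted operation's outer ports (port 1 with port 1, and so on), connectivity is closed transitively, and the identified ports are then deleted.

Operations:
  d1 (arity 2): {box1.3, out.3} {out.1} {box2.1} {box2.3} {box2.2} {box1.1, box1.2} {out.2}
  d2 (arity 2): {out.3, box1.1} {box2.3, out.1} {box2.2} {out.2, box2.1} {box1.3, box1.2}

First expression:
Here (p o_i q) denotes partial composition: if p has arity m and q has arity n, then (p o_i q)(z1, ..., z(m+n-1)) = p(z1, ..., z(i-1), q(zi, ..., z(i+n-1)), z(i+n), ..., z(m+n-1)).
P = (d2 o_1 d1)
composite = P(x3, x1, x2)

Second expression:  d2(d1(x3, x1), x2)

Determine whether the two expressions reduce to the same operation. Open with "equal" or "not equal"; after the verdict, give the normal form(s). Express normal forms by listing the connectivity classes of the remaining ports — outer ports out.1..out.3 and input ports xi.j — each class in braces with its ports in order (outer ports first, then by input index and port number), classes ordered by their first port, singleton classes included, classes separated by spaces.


equal; both compose to {out.1, x2.3} {out.2, x2.1} {out.3} {x1.1} {x1.2} {x1.3} {x2.2} {x3.1, x3.2} {x3.3}


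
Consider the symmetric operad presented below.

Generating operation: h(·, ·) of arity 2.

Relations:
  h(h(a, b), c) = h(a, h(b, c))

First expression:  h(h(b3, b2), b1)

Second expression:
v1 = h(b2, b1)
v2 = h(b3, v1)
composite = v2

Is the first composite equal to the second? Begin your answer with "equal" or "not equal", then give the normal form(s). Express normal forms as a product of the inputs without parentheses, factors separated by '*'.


equal — both sides give b3 * b2 * b1

In normal form, the first expression is b3 * b2 * b1
In normal form, the second expression is b3 * b2 * b1
Same normal form: equal.


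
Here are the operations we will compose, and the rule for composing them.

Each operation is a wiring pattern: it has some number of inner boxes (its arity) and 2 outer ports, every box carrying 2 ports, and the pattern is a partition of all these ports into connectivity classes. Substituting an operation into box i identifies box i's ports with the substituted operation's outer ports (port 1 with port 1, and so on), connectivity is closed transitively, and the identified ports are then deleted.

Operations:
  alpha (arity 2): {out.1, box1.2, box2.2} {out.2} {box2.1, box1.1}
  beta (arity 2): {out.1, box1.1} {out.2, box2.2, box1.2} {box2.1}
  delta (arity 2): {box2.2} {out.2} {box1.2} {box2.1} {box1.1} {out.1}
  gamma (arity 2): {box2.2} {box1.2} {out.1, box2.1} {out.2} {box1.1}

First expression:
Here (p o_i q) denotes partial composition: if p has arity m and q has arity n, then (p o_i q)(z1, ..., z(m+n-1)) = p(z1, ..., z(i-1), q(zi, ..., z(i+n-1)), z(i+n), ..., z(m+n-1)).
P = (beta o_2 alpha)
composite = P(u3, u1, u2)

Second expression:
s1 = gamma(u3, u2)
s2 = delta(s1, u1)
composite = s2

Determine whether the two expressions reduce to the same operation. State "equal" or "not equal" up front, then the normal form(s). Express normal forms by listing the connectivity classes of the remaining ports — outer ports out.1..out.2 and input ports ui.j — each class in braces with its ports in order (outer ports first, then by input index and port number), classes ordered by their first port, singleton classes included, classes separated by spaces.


not equal; the first gives {out.1, u3.1} {out.2, u3.2} {u1.1, u2.1} {u1.2, u2.2} and the second {out.1} {out.2} {u1.1} {u1.2} {u2.1} {u2.2} {u3.1} {u3.2}

Normal form of the first expression: {out.1, u3.1} {out.2, u3.2} {u1.1, u2.1} {u1.2, u2.2}
Normal form of the second expression: {out.1} {out.2} {u1.1} {u1.2} {u2.1} {u2.2} {u3.1} {u3.2}
The forms do not match — not equal.


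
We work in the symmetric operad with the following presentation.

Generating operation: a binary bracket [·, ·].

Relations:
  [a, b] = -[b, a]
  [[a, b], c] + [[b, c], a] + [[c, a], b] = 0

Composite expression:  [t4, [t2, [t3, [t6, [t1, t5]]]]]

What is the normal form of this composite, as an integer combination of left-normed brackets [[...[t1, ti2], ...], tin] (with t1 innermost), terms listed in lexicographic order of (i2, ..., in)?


[[[[[t1, t5], t6], t3], t2], t4]

Expand each bracket as ab - ba; the t1-initial words give the coefficients.
Composite bracket: [t4, [t2, [t3, [t6, [t1, t5]]]]]
The bracket unfolds into 32 signed words via [a, b] = ab - ba (2^5 = 32).
Only words starting with t1 matter:
  sign of t1t5t6t3t2t4 is +1, so it contributes +[[[[[t1, t5], t6], t3], t2], t4]


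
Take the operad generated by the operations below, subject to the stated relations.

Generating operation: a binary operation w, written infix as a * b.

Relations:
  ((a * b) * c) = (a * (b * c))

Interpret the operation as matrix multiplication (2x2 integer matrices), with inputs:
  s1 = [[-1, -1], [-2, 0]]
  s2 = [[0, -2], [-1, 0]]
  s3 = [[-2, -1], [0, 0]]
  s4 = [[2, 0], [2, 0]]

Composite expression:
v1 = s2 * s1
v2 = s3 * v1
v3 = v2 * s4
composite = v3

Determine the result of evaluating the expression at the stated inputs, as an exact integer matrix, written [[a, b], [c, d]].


[[-20, 0], [0, 0]]

(s2 * s1) = [[4, 0], [1, 1]]
(s3 * (s2 * s1)) = [[-9, -1], [0, 0]]
((s3 * (s2 * s1)) * s4) = [[-20, 0], [0, 0]]


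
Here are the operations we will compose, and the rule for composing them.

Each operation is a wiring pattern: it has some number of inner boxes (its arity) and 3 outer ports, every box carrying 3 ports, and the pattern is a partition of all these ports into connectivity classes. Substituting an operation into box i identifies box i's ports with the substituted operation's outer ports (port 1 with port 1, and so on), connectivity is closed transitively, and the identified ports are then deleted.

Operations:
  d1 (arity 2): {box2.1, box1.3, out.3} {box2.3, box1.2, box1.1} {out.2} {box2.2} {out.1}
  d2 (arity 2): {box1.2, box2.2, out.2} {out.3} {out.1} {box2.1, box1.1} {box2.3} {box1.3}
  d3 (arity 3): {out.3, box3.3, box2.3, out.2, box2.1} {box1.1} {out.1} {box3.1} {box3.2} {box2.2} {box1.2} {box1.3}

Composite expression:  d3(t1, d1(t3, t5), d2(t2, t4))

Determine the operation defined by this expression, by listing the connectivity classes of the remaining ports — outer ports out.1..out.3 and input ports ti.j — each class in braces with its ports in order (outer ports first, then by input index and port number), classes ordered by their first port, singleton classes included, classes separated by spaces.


After gluing at d3, chains via deleted ports link the t-ports.
stage d1: inputs (t3, t5), connectivity {out.1} {out.2} {out.3, t3.3, t5.1} {t3.1, t3.2, t5.3} {t5.2}, out.j its boundary
stage d2: inputs (t2, t4), connectivity {out.1} {out.2, t2.2, t4.2} {out.3} {t2.1, t4.1} {t2.3} {t4.3}, out.j its boundary
stage d3: inputs (t1, t3, t5, t2, t4), connectivity {out.1} {out.2, out.3, t3.3, t5.1} {t1.1} {t1.2} {t1.3} {t2.1, t4.1} {t2.2, t4.2} {t2.3} {t3.1, t3.2, t5.3} {t4.3} {t5.2}, out.j its boundary

{out.1} {out.2, out.3, t3.3, t5.1} {t1.1} {t1.2} {t1.3} {t2.1, t4.1} {t2.2, t4.2} {t2.3} {t3.1, t3.2, t5.3} {t4.3} {t5.2}


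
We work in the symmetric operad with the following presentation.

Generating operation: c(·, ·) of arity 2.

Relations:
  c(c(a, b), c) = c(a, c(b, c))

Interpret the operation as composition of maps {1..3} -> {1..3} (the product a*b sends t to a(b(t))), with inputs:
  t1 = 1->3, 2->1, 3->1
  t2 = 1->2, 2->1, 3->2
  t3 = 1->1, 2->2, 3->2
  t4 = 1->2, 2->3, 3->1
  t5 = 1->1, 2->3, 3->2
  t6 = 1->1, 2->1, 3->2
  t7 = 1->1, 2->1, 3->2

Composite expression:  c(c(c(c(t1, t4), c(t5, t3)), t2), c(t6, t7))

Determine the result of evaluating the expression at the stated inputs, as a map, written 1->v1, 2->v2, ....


1->3, 2->3, 3->3

c(t1, t4) = 1->1, 2->1, 3->3
c(t5, t3) = 1->1, 2->3, 3->3
c(c(t1, t4), c(t5, t3)) = 1->1, 2->3, 3->3
c(c(c(t1, t4), c(t5, t3)), t2) = 1->3, 2->1, 3->3
c(t6, t7) = 1->1, 2->1, 3->1
c(c(c(c(t1, t4), c(t5, t3)), t2), c(t6, t7)) = 1->3, 2->3, 3->3


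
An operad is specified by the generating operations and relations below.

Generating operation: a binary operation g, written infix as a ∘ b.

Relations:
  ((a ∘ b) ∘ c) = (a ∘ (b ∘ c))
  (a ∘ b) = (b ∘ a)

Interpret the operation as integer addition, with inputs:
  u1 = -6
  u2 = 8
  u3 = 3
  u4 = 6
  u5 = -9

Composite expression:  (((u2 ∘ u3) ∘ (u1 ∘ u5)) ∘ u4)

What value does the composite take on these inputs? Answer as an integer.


2

(u2 ∘ u3) = 11
(u1 ∘ u5) = -15
((u2 ∘ u3) ∘ (u1 ∘ u5)) = -4
(((u2 ∘ u3) ∘ (u1 ∘ u5)) ∘ u4) = 2


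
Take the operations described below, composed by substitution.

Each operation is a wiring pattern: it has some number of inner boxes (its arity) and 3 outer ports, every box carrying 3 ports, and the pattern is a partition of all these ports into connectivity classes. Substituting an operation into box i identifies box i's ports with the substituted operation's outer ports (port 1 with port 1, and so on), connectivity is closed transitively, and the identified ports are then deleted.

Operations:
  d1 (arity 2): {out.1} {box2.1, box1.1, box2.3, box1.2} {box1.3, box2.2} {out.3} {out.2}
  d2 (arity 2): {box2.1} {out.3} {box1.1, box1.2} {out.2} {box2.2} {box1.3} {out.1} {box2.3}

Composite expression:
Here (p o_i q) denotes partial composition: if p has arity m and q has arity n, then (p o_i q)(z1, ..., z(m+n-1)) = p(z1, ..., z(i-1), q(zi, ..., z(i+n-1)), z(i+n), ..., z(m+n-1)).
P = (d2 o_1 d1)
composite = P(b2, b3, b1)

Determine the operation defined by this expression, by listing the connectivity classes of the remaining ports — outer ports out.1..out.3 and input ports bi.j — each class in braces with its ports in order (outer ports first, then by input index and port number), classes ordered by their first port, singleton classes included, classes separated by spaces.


{out.1} {out.2} {out.3} {b1.1} {b1.2} {b1.3} {b2.1, b2.2, b3.1, b3.3} {b2.3, b3.2}
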